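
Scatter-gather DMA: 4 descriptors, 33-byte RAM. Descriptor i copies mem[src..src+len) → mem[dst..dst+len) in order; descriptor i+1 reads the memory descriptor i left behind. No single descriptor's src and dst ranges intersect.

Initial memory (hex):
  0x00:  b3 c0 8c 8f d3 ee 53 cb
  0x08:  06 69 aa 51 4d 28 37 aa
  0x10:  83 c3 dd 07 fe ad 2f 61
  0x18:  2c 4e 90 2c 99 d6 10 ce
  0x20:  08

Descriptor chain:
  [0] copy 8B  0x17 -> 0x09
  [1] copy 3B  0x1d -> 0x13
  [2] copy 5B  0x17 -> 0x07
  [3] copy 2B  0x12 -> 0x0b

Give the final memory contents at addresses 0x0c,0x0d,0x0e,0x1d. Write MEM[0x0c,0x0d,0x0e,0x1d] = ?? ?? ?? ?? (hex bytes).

D0: mem[0x09..0x10] <- [61 2c 4e 90 2c 99 d6 10]
D1: mem[0x13..0x15] <- [d6 10 ce]
D2: mem[0x07..0x0b] <- [61 2c 4e 90 2c]
D3: mem[0x0b..0x0c] <- [dd d6]
query mem[0x0c]=0xd6, mem[0x0d]=0x2c, mem[0x0e]=0x99, mem[0x1d]=0xd6

MEM[0x0c,0x0d,0x0e,0x1d] = d6 2c 99 d6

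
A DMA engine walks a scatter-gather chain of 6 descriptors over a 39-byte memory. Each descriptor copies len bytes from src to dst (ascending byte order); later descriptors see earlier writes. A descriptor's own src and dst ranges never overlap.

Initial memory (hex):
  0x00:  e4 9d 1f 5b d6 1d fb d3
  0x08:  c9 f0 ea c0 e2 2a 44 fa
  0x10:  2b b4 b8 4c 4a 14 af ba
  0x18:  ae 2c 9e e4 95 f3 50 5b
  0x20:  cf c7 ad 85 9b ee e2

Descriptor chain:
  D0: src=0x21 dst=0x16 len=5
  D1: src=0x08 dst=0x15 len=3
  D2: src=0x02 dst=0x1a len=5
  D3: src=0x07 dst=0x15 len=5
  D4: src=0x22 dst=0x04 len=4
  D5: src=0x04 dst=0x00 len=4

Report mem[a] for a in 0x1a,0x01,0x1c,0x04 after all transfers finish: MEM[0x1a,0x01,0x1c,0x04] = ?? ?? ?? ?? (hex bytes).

#0 dst[0x16+5] := {0xc7,0xad,0x85,0x9b,0xee}
#1 dst[0x15+3] := {0xc9,0xf0,0xea}
#2 dst[0x1a+5] := {0x1f,0x5b,0xd6,0x1d,0xfb}
#3 dst[0x15+5] := {0xd3,0xc9,0xf0,0xea,0xc0}
#4 dst[0x04+4] := {0xad,0x85,0x9b,0xee}
#5 dst[0x00+4] := {0xad,0x85,0x9b,0xee}
query mem[0x1a]=0x1f, mem[0x01]=0x85, mem[0x1c]=0xd6, mem[0x04]=0xad

MEM[0x1a,0x01,0x1c,0x04] = 1f 85 d6 ad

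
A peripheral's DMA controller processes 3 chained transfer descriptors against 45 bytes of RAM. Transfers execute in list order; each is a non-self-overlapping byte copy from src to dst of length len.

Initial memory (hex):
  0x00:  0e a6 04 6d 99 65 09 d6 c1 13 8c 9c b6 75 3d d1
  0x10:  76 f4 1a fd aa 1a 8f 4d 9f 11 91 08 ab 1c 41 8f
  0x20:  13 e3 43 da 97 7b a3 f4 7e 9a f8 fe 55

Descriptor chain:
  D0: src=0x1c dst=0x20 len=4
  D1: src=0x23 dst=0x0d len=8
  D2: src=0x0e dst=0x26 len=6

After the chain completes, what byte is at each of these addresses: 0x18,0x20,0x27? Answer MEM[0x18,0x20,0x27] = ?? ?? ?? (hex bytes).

[0] 0x1c->0x20 len=4 : ab 1c 41 8f
[1] 0x23->0x0d len=8 : 8f 97 7b a3 f4 7e 9a f8
[2] 0x0e->0x26 len=6 : 97 7b a3 f4 7e 9a
query mem[0x18]=0x9f, mem[0x20]=0xab, mem[0x27]=0x7b

MEM[0x18,0x20,0x27] = 9f ab 7b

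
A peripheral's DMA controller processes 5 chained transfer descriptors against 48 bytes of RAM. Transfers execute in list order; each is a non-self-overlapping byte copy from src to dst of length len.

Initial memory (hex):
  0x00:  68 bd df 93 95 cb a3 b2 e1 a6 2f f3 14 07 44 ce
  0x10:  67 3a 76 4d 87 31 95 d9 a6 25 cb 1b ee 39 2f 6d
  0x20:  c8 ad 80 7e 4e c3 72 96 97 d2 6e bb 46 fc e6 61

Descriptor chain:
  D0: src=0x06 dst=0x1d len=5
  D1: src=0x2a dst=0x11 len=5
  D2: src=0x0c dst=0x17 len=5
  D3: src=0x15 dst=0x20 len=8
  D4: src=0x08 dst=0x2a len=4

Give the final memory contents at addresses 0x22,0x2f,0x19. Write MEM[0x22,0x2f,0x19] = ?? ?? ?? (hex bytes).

D0: mem[0x1d..0x21] <- [a3 b2 e1 a6 2f]
D1: mem[0x11..0x15] <- [6e bb 46 fc e6]
D2: mem[0x17..0x1b] <- [14 07 44 ce 67]
D3: mem[0x20..0x27] <- [e6 95 14 07 44 ce 67 ee]
D4: mem[0x2a..0x2d] <- [e1 a6 2f f3]
query mem[0x22]=0x14, mem[0x2f]=0x61, mem[0x19]=0x44

MEM[0x22,0x2f,0x19] = 14 61 44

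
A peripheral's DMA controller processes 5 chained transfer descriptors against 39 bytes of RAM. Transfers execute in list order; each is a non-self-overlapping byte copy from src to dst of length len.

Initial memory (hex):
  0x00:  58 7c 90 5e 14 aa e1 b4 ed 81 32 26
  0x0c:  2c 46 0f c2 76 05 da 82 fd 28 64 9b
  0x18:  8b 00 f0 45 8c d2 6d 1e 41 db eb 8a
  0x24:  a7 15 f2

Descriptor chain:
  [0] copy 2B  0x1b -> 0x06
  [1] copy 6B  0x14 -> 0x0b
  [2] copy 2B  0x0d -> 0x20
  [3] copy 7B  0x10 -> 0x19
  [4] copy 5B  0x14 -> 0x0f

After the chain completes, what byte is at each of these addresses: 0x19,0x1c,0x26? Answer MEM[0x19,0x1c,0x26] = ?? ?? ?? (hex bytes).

MEM[0x19,0x1c,0x26] = 00 82 f2

  after D0: wrote 2B at 0x06 = 458c
  after D1: wrote 6B at 0x0b = fd28649b8b00
  after D2: wrote 2B at 0x20 = 649b
  after D3: wrote 7B at 0x19 = 0005da82fd2864
  after D4: wrote 5B at 0x0f = fd28649b8b
query mem[0x19]=0x00, mem[0x1c]=0x82, mem[0x26]=0xf2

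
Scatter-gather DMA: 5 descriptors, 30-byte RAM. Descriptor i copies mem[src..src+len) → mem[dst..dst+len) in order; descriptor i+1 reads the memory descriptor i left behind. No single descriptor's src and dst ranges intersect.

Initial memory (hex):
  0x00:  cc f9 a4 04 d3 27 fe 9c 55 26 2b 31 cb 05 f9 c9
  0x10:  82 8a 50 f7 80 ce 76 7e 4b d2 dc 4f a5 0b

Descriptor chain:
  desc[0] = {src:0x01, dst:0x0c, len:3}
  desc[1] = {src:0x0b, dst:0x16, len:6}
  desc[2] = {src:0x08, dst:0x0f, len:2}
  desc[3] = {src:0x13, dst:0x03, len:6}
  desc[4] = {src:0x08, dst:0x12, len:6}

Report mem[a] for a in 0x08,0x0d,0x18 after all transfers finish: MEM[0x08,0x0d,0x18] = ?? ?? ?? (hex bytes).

D0: mem[0x0c..0x0e] <- [f9 a4 04]
D1: mem[0x16..0x1b] <- [31 f9 a4 04 c9 82]
D2: mem[0x0f..0x10] <- [55 26]
D3: mem[0x03..0x08] <- [f7 80 ce 31 f9 a4]
D4: mem[0x12..0x17] <- [a4 26 2b 31 f9 a4]
query mem[0x08]=0xa4, mem[0x0d]=0xa4, mem[0x18]=0xa4

MEM[0x08,0x0d,0x18] = a4 a4 a4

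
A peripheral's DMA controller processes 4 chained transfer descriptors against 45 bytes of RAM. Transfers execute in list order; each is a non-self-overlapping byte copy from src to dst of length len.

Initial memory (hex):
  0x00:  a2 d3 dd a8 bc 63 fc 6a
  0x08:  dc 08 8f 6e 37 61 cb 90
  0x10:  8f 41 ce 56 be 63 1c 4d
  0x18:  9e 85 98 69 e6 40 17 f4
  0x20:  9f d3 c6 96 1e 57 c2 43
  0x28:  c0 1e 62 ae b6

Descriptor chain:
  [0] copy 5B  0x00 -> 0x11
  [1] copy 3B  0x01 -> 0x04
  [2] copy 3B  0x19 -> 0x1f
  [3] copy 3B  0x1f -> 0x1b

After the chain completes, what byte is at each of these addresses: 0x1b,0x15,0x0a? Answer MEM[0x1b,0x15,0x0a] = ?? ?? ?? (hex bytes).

D0: mem[0x11..0x15] <- [a2 d3 dd a8 bc]
D1: mem[0x04..0x06] <- [d3 dd a8]
D2: mem[0x1f..0x21] <- [85 98 69]
D3: mem[0x1b..0x1d] <- [85 98 69]
query mem[0x1b]=0x85, mem[0x15]=0xbc, mem[0x0a]=0x8f

MEM[0x1b,0x15,0x0a] = 85 bc 8f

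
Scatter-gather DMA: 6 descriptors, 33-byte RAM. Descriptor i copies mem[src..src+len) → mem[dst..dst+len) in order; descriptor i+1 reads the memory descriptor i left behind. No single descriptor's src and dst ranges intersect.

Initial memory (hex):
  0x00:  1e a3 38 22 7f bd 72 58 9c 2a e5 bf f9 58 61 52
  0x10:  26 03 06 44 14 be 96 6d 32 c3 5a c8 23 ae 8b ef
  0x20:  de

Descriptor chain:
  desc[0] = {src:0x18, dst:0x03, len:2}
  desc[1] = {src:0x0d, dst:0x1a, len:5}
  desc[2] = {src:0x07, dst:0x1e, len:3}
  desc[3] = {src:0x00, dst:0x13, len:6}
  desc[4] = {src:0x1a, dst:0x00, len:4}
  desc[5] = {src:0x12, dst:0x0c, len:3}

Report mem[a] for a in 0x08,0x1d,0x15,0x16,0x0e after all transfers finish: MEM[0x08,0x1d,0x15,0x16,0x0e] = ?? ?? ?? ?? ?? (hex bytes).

MEM[0x08,0x1d,0x15,0x16,0x0e] = 9c 26 38 32 a3

D0: mem[0x03..0x04] <- [32 c3]
D1: mem[0x1a..0x1e] <- [58 61 52 26 03]
D2: mem[0x1e..0x20] <- [58 9c 2a]
D3: mem[0x13..0x18] <- [1e a3 38 32 c3 bd]
D4: mem[0x00..0x03] <- [58 61 52 26]
D5: mem[0x0c..0x0e] <- [06 1e a3]
query mem[0x08]=0x9c, mem[0x1d]=0x26, mem[0x15]=0x38, mem[0x16]=0x32, mem[0x0e]=0xa3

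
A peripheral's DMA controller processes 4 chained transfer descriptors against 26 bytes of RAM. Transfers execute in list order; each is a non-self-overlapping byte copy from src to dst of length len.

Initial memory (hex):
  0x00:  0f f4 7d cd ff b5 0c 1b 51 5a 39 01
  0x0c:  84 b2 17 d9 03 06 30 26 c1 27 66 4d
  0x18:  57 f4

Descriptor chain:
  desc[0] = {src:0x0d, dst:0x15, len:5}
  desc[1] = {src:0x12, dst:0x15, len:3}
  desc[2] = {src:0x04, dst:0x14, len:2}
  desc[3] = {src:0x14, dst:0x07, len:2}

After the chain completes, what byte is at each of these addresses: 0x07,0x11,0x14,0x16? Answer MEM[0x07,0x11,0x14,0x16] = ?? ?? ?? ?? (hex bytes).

#0 dst[0x15+5] := {0xb2,0x17,0xd9,0x03,0x06}
#1 dst[0x15+3] := {0x30,0x26,0xc1}
#2 dst[0x14+2] := {0xff,0xb5}
#3 dst[0x07+2] := {0xff,0xb5}
query mem[0x07]=0xff, mem[0x11]=0x06, mem[0x14]=0xff, mem[0x16]=0x26

MEM[0x07,0x11,0x14,0x16] = ff 06 ff 26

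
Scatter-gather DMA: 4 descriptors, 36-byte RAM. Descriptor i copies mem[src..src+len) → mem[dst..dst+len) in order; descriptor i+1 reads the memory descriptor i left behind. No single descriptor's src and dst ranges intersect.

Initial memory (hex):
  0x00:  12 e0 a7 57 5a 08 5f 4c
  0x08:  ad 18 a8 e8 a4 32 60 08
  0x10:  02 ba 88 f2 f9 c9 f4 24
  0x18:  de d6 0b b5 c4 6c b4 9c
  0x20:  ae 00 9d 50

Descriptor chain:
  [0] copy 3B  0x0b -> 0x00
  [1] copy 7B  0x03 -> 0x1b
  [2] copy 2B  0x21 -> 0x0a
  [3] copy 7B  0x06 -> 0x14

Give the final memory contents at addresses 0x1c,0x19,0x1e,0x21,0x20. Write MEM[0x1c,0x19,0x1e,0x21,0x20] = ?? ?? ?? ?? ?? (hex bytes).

#0 dst[0x00+3] := {0xe8,0xa4,0x32}
#1 dst[0x1b+7] := {0x57,0x5a,0x08,0x5f,0x4c,0xad,0x18}
#2 dst[0x0a+2] := {0x18,0x9d}
#3 dst[0x14+7] := {0x5f,0x4c,0xad,0x18,0x18,0x9d,0xa4}
query mem[0x1c]=0x5a, mem[0x19]=0x9d, mem[0x1e]=0x5f, mem[0x21]=0x18, mem[0x20]=0xad

MEM[0x1c,0x19,0x1e,0x21,0x20] = 5a 9d 5f 18 ad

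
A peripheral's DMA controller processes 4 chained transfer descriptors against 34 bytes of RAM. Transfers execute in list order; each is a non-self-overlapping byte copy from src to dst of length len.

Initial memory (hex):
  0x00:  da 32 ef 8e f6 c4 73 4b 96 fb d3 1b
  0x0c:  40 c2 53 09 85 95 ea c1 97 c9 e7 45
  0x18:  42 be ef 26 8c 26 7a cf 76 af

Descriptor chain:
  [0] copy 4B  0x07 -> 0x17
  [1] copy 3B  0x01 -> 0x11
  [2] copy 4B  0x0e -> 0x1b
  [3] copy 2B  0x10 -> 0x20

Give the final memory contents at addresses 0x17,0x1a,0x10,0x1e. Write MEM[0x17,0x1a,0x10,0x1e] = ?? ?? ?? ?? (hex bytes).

MEM[0x17,0x1a,0x10,0x1e] = 4b d3 85 32

[0] 0x07->0x17 len=4 : 4b 96 fb d3
[1] 0x01->0x11 len=3 : 32 ef 8e
[2] 0x0e->0x1b len=4 : 53 09 85 32
[3] 0x10->0x20 len=2 : 85 32
query mem[0x17]=0x4b, mem[0x1a]=0xd3, mem[0x10]=0x85, mem[0x1e]=0x32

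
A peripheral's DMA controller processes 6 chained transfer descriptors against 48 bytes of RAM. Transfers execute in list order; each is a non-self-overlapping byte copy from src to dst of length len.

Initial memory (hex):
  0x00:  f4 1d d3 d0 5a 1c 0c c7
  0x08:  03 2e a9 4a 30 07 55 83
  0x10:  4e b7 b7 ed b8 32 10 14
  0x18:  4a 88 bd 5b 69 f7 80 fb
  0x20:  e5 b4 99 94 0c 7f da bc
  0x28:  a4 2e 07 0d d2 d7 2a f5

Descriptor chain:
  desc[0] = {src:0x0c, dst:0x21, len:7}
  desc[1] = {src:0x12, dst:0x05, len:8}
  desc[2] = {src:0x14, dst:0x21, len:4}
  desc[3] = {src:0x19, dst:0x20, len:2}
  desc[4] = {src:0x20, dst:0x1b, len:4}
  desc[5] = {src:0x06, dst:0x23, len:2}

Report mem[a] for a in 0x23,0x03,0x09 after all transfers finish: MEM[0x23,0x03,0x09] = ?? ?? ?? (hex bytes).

#0 dst[0x21+7] := {0x30,0x07,0x55,0x83,0x4e,0xb7,0xb7}
#1 dst[0x05+8] := {0xb7,0xed,0xb8,0x32,0x10,0x14,0x4a,0x88}
#2 dst[0x21+4] := {0xb8,0x32,0x10,0x14}
#3 dst[0x20+2] := {0x88,0xbd}
#4 dst[0x1b+4] := {0x88,0xbd,0x32,0x10}
#5 dst[0x23+2] := {0xed,0xb8}
query mem[0x23]=0xed, mem[0x03]=0xd0, mem[0x09]=0x10

MEM[0x23,0x03,0x09] = ed d0 10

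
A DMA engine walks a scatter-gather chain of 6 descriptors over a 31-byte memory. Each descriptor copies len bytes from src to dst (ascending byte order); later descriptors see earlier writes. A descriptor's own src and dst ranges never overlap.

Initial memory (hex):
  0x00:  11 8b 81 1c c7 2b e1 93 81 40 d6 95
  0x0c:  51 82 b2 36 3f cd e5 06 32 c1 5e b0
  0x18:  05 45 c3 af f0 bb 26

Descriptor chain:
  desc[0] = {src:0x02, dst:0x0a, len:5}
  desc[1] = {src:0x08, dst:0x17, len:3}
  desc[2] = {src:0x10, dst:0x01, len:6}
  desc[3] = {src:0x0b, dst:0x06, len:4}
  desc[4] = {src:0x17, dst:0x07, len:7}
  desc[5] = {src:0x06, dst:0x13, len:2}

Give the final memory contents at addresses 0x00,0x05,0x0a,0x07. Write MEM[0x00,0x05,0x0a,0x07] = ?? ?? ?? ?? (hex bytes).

MEM[0x00,0x05,0x0a,0x07] = 11 32 c3 81

#0 dst[0x0a+5] := {0x81,0x1c,0xc7,0x2b,0xe1}
#1 dst[0x17+3] := {0x81,0x40,0x81}
#2 dst[0x01+6] := {0x3f,0xcd,0xe5,0x06,0x32,0xc1}
#3 dst[0x06+4] := {0x1c,0xc7,0x2b,0xe1}
#4 dst[0x07+7] := {0x81,0x40,0x81,0xc3,0xaf,0xf0,0xbb}
#5 dst[0x13+2] := {0x1c,0x81}
query mem[0x00]=0x11, mem[0x05]=0x32, mem[0x0a]=0xc3, mem[0x07]=0x81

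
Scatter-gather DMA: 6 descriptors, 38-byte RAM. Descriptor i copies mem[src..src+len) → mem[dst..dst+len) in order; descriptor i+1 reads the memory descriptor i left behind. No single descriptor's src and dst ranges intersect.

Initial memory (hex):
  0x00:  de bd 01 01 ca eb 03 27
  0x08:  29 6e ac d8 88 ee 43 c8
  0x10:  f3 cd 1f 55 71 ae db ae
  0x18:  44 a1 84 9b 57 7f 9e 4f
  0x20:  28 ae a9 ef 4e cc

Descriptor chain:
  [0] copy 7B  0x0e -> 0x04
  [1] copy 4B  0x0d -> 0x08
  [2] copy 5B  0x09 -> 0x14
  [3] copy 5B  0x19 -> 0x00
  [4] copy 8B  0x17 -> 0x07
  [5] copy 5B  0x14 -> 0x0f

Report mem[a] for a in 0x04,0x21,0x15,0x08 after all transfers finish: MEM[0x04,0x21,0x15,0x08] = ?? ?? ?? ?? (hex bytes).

  after D0: wrote 7B at 0x04 = 43c8f3cd1f5571
  after D1: wrote 4B at 0x08 = ee43c8f3
  after D2: wrote 5B at 0x14 = 43c8f388ee
  after D3: wrote 5B at 0x00 = a1849b577f
  after D4: wrote 8B at 0x07 = 88eea1849b577f9e
  after D5: wrote 5B at 0x0f = 43c8f388ee
query mem[0x04]=0x7f, mem[0x21]=0xae, mem[0x15]=0xc8, mem[0x08]=0xee

MEM[0x04,0x21,0x15,0x08] = 7f ae c8 ee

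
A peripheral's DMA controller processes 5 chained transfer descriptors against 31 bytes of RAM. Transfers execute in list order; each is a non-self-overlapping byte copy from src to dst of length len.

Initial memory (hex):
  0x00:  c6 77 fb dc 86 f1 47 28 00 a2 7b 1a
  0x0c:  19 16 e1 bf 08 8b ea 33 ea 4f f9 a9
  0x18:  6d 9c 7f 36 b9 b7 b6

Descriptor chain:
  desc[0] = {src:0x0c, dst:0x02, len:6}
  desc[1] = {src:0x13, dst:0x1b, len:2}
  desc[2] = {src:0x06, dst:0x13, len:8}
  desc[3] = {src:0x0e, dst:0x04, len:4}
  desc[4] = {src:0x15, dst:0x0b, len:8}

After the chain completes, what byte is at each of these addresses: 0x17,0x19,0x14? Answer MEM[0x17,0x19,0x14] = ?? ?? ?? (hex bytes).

MEM[0x17,0x19,0x14] = 7b 19 8b

[0] 0x0c->0x02 len=6 : 19 16 e1 bf 08 8b
[1] 0x13->0x1b len=2 : 33 ea
[2] 0x06->0x13 len=8 : 08 8b 00 a2 7b 1a 19 16
[3] 0x0e->0x04 len=4 : e1 bf 08 8b
[4] 0x15->0x0b len=8 : 00 a2 7b 1a 19 16 33 ea
query mem[0x17]=0x7b, mem[0x19]=0x19, mem[0x14]=0x8b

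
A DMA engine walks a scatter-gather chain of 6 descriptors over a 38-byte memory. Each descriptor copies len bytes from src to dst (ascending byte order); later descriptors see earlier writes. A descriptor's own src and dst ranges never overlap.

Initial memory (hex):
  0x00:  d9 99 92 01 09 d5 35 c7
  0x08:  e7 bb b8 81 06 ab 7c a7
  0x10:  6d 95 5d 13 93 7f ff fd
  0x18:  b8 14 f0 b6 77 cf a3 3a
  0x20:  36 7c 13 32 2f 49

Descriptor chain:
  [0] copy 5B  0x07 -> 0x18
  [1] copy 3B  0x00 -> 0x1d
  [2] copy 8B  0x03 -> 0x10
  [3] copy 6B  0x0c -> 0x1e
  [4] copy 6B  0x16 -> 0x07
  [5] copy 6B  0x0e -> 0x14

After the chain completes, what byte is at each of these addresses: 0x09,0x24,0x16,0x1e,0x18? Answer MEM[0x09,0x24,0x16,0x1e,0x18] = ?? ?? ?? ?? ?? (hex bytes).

MEM[0x09,0x24,0x16,0x1e,0x18] = c7 2f 01 06 d5

#0 dst[0x18+5] := {0xc7,0xe7,0xbb,0xb8,0x81}
#1 dst[0x1d+3] := {0xd9,0x99,0x92}
#2 dst[0x10+8] := {0x01,0x09,0xd5,0x35,0xc7,0xe7,0xbb,0xb8}
#3 dst[0x1e+6] := {0x06,0xab,0x7c,0xa7,0x01,0x09}
#4 dst[0x07+6] := {0xbb,0xb8,0xc7,0xe7,0xbb,0xb8}
#5 dst[0x14+6] := {0x7c,0xa7,0x01,0x09,0xd5,0x35}
query mem[0x09]=0xc7, mem[0x24]=0x2f, mem[0x16]=0x01, mem[0x1e]=0x06, mem[0x18]=0xd5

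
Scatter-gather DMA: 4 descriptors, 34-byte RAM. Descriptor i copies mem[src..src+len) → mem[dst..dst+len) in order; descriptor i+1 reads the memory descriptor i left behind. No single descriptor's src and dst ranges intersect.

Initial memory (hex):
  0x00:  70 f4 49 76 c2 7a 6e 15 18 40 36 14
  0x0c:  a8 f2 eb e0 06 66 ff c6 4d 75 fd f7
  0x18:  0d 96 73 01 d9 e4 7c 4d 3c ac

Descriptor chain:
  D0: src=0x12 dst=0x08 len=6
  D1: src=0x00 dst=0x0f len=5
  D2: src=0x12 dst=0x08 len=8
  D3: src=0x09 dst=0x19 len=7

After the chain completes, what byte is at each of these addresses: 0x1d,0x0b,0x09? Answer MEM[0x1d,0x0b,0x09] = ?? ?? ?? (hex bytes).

[0] 0x12->0x08 len=6 : ff c6 4d 75 fd f7
[1] 0x00->0x0f len=5 : 70 f4 49 76 c2
[2] 0x12->0x08 len=8 : 76 c2 4d 75 fd f7 0d 96
[3] 0x09->0x19 len=7 : c2 4d 75 fd f7 0d 96
query mem[0x1d]=0xf7, mem[0x0b]=0x75, mem[0x09]=0xc2

MEM[0x1d,0x0b,0x09] = f7 75 c2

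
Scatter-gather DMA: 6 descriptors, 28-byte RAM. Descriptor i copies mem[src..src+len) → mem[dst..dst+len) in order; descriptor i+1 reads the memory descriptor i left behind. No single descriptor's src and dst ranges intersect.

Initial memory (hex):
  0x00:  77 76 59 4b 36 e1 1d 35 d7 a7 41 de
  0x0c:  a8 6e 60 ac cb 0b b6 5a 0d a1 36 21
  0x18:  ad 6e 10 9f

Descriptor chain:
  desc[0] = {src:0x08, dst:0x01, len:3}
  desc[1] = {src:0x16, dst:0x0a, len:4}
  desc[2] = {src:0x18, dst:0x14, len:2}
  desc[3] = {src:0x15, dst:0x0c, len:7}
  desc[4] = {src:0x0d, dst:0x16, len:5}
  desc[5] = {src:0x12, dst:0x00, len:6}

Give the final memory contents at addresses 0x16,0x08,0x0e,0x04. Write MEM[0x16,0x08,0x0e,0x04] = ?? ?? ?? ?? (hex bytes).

[0] 0x08->0x01 len=3 : d7 a7 41
[1] 0x16->0x0a len=4 : 36 21 ad 6e
[2] 0x18->0x14 len=2 : ad 6e
[3] 0x15->0x0c len=7 : 6e 36 21 ad 6e 10 9f
[4] 0x0d->0x16 len=5 : 36 21 ad 6e 10
[5] 0x12->0x00 len=6 : 9f 5a ad 6e 36 21
query mem[0x16]=0x36, mem[0x08]=0xd7, mem[0x0e]=0x21, mem[0x04]=0x36

MEM[0x16,0x08,0x0e,0x04] = 36 d7 21 36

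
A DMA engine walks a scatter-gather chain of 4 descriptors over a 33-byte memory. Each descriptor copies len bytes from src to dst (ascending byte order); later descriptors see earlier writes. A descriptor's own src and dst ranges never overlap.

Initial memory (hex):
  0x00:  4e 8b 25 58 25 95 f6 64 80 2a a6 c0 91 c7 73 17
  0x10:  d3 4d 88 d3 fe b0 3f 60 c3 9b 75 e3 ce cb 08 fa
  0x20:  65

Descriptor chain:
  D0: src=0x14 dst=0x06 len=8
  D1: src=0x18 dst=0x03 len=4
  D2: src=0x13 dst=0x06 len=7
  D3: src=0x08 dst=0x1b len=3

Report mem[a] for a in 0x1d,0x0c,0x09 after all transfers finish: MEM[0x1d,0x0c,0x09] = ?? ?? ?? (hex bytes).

MEM[0x1d,0x0c,0x09] = 60 9b 3f

  after D0: wrote 8B at 0x06 = feb03f60c39b75e3
  after D1: wrote 4B at 0x03 = c39b75e3
  after D2: wrote 7B at 0x06 = d3feb03f60c39b
  after D3: wrote 3B at 0x1b = b03f60
query mem[0x1d]=0x60, mem[0x0c]=0x9b, mem[0x09]=0x3f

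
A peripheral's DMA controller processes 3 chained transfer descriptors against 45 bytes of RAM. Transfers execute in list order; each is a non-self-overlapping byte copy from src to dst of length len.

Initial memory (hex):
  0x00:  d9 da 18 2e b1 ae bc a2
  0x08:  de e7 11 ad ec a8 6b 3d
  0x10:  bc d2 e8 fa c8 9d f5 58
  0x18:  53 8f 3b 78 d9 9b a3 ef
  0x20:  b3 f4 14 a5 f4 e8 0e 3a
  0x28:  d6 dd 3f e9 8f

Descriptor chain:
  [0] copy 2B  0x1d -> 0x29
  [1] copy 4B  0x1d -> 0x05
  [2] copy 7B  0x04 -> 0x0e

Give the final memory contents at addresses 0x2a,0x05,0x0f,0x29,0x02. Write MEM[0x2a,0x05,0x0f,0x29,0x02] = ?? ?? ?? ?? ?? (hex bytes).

MEM[0x2a,0x05,0x0f,0x29,0x02] = a3 9b 9b 9b 18

D0: mem[0x29..0x2a] <- [9b a3]
D1: mem[0x05..0x08] <- [9b a3 ef b3]
D2: mem[0x0e..0x14] <- [b1 9b a3 ef b3 e7 11]
query mem[0x2a]=0xa3, mem[0x05]=0x9b, mem[0x0f]=0x9b, mem[0x29]=0x9b, mem[0x02]=0x18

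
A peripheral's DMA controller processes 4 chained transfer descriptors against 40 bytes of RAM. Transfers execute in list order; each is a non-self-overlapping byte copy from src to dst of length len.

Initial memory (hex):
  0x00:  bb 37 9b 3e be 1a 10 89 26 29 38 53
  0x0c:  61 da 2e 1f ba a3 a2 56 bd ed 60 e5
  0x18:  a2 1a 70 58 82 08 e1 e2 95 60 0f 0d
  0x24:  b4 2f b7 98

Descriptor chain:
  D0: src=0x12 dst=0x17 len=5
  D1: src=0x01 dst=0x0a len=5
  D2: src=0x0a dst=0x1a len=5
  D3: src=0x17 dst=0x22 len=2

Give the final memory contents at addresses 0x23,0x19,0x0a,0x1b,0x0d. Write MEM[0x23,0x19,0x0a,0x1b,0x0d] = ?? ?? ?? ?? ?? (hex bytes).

MEM[0x23,0x19,0x0a,0x1b,0x0d] = 56 bd 37 9b be

[0] 0x12->0x17 len=5 : a2 56 bd ed 60
[1] 0x01->0x0a len=5 : 37 9b 3e be 1a
[2] 0x0a->0x1a len=5 : 37 9b 3e be 1a
[3] 0x17->0x22 len=2 : a2 56
query mem[0x23]=0x56, mem[0x19]=0xbd, mem[0x0a]=0x37, mem[0x1b]=0x9b, mem[0x0d]=0xbe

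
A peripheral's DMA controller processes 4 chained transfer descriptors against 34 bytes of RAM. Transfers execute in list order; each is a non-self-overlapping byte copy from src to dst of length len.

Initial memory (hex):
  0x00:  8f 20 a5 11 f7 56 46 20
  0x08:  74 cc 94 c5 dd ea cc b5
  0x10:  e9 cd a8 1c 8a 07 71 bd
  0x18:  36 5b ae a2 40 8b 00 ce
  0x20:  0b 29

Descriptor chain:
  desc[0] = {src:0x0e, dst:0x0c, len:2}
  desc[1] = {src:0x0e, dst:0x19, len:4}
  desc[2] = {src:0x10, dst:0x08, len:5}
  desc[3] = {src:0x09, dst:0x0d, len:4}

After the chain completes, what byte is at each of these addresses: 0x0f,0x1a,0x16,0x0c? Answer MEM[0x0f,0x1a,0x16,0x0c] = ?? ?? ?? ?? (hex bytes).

MEM[0x0f,0x1a,0x16,0x0c] = 1c b5 71 8a

  after D0: wrote 2B at 0x0c = ccb5
  after D1: wrote 4B at 0x19 = ccb5e9cd
  after D2: wrote 5B at 0x08 = e9cda81c8a
  after D3: wrote 4B at 0x0d = cda81c8a
query mem[0x0f]=0x1c, mem[0x1a]=0xb5, mem[0x16]=0x71, mem[0x0c]=0x8a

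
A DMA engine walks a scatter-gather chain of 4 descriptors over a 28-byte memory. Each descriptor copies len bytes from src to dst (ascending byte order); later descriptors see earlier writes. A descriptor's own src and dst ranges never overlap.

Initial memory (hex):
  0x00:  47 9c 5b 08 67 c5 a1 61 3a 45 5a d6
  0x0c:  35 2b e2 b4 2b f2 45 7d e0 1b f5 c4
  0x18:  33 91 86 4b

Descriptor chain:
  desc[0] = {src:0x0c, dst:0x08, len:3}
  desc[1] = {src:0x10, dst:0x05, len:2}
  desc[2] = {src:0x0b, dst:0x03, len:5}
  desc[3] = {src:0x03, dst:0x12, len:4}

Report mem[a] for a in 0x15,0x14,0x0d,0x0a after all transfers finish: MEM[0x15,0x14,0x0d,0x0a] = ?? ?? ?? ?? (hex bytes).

D0: mem[0x08..0x0a] <- [35 2b e2]
D1: mem[0x05..0x06] <- [2b f2]
D2: mem[0x03..0x07] <- [d6 35 2b e2 b4]
D3: mem[0x12..0x15] <- [d6 35 2b e2]
query mem[0x15]=0xe2, mem[0x14]=0x2b, mem[0x0d]=0x2b, mem[0x0a]=0xe2

MEM[0x15,0x14,0x0d,0x0a] = e2 2b 2b e2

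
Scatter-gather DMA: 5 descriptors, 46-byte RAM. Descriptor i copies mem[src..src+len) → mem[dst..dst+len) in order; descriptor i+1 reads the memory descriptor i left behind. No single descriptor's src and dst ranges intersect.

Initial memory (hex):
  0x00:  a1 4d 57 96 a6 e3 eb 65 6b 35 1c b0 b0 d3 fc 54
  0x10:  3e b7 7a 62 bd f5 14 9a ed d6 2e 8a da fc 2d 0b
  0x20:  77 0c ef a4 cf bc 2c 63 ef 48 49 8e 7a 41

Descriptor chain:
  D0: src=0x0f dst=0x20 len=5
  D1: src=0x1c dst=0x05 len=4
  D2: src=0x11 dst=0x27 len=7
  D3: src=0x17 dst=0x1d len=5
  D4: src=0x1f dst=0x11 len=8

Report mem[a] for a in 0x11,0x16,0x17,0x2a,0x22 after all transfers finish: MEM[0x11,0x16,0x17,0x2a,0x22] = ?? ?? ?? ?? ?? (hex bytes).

[0] 0x0f->0x20 len=5 : 54 3e b7 7a 62
[1] 0x1c->0x05 len=4 : da fc 2d 0b
[2] 0x11->0x27 len=7 : b7 7a 62 bd f5 14 9a
[3] 0x17->0x1d len=5 : 9a ed d6 2e 8a
[4] 0x1f->0x11 len=8 : d6 2e 8a b7 7a 62 bc 2c
query mem[0x11]=0xd6, mem[0x16]=0x62, mem[0x17]=0xbc, mem[0x2a]=0xbd, mem[0x22]=0xb7

MEM[0x11,0x16,0x17,0x2a,0x22] = d6 62 bc bd b7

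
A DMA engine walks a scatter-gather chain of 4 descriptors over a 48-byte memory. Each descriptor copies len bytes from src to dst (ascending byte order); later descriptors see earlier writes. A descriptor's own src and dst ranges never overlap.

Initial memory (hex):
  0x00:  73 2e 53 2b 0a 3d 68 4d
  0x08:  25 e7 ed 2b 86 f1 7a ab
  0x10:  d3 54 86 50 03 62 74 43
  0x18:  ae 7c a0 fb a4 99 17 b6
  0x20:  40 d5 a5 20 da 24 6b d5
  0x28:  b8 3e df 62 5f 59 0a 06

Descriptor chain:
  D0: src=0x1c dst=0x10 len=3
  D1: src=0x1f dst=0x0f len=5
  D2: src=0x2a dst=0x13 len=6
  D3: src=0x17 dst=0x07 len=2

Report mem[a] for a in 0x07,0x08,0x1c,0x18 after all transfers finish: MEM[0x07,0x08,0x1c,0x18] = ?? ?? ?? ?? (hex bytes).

MEM[0x07,0x08,0x1c,0x18] = 0a 06 a4 06

  after D0: wrote 3B at 0x10 = a49917
  after D1: wrote 5B at 0x0f = b640d5a520
  after D2: wrote 6B at 0x13 = df625f590a06
  after D3: wrote 2B at 0x07 = 0a06
query mem[0x07]=0x0a, mem[0x08]=0x06, mem[0x1c]=0xa4, mem[0x18]=0x06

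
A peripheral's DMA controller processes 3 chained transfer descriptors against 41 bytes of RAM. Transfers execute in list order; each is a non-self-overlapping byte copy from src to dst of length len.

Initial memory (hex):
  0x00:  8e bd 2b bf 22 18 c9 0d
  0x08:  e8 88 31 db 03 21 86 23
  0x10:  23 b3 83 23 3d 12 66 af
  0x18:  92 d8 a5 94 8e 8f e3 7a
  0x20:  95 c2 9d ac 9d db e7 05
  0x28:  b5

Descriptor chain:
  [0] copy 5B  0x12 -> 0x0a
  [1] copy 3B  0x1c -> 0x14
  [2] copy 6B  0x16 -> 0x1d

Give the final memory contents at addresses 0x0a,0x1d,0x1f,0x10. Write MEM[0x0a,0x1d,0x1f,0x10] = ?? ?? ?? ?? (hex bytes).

MEM[0x0a,0x1d,0x1f,0x10] = 83 e3 92 23

  after D0: wrote 5B at 0x0a = 83233d1266
  after D1: wrote 3B at 0x14 = 8e8fe3
  after D2: wrote 6B at 0x1d = e3af92d8a594
query mem[0x0a]=0x83, mem[0x1d]=0xe3, mem[0x1f]=0x92, mem[0x10]=0x23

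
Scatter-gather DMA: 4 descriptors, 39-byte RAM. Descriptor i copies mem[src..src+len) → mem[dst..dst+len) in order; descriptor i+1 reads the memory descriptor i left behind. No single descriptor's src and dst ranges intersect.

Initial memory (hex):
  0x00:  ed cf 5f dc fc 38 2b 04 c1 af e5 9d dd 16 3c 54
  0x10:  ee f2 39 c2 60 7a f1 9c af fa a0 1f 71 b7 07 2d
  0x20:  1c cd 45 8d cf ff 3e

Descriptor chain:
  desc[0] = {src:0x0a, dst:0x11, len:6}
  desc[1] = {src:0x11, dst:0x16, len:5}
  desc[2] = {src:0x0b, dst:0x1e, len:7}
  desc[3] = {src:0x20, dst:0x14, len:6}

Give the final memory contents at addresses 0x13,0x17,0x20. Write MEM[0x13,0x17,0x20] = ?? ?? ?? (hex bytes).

MEM[0x13,0x17,0x20] = dd ee 16

[0] 0x0a->0x11 len=6 : e5 9d dd 16 3c 54
[1] 0x11->0x16 len=5 : e5 9d dd 16 3c
[2] 0x0b->0x1e len=7 : 9d dd 16 3c 54 ee e5
[3] 0x20->0x14 len=6 : 16 3c 54 ee e5 ff
query mem[0x13]=0xdd, mem[0x17]=0xee, mem[0x20]=0x16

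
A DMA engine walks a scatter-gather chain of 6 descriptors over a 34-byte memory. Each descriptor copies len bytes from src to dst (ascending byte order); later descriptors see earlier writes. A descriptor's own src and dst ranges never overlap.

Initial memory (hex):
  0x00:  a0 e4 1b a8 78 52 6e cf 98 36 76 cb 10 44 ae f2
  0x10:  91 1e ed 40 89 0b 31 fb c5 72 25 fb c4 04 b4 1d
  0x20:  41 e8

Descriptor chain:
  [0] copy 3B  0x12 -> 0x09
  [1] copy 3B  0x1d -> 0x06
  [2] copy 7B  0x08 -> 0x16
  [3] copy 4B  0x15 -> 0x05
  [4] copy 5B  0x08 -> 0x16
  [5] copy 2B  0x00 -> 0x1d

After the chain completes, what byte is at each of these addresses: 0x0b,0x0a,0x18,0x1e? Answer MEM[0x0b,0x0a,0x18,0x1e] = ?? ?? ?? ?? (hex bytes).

MEM[0x0b,0x0a,0x18,0x1e] = 89 40 40 e4

  after D0: wrote 3B at 0x09 = ed4089
  after D1: wrote 3B at 0x06 = 04b41d
  after D2: wrote 7B at 0x16 = 1ded40891044ae
  after D3: wrote 4B at 0x05 = 0b1ded40
  after D4: wrote 5B at 0x16 = 40ed408910
  after D5: wrote 2B at 0x1d = a0e4
query mem[0x0b]=0x89, mem[0x0a]=0x40, mem[0x18]=0x40, mem[0x1e]=0xe4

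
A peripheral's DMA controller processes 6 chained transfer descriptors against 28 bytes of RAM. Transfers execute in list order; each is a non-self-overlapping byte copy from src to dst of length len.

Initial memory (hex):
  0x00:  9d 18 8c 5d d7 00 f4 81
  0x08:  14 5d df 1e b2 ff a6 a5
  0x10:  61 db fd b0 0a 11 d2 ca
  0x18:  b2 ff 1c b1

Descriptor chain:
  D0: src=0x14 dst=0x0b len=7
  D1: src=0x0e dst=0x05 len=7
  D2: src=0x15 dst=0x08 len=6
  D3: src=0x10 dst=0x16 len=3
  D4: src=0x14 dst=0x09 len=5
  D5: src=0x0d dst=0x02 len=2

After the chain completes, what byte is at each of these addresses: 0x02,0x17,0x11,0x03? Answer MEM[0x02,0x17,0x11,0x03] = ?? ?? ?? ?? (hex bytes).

MEM[0x02,0x17,0x11,0x03] = fd 1c 1c ca

[0] 0x14->0x0b len=7 : 0a 11 d2 ca b2 ff 1c
[1] 0x0e->0x05 len=7 : ca b2 ff 1c fd b0 0a
[2] 0x15->0x08 len=6 : 11 d2 ca b2 ff 1c
[3] 0x10->0x16 len=3 : ff 1c fd
[4] 0x14->0x09 len=5 : 0a 11 ff 1c fd
[5] 0x0d->0x02 len=2 : fd ca
query mem[0x02]=0xfd, mem[0x17]=0x1c, mem[0x11]=0x1c, mem[0x03]=0xca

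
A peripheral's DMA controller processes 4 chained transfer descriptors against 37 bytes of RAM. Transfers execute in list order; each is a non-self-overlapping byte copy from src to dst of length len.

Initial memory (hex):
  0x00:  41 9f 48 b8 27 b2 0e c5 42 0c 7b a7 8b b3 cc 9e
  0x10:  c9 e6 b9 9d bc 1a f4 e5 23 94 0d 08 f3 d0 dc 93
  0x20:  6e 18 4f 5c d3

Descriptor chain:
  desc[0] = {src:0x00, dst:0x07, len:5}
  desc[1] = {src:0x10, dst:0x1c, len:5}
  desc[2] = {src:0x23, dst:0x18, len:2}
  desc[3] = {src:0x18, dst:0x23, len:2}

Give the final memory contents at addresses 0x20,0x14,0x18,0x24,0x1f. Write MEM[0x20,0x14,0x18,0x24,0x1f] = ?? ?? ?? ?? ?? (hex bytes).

[0] 0x00->0x07 len=5 : 41 9f 48 b8 27
[1] 0x10->0x1c len=5 : c9 e6 b9 9d bc
[2] 0x23->0x18 len=2 : 5c d3
[3] 0x18->0x23 len=2 : 5c d3
query mem[0x20]=0xbc, mem[0x14]=0xbc, mem[0x18]=0x5c, mem[0x24]=0xd3, mem[0x1f]=0x9d

MEM[0x20,0x14,0x18,0x24,0x1f] = bc bc 5c d3 9d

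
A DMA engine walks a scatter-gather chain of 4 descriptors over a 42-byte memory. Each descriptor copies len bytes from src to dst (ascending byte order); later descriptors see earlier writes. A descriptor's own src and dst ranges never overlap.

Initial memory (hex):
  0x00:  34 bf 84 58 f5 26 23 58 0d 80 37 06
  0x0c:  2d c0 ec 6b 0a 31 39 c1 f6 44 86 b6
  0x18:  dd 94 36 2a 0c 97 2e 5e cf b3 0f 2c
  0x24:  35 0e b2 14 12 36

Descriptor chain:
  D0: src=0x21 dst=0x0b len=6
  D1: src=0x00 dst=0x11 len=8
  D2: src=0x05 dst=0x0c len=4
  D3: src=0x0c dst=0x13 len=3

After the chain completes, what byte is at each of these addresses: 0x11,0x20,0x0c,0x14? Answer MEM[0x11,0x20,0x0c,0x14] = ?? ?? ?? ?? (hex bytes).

MEM[0x11,0x20,0x0c,0x14] = 34 cf 26 23

#0 dst[0x0b+6] := {0xb3,0x0f,0x2c,0x35,0x0e,0xb2}
#1 dst[0x11+8] := {0x34,0xbf,0x84,0x58,0xf5,0x26,0x23,0x58}
#2 dst[0x0c+4] := {0x26,0x23,0x58,0x0d}
#3 dst[0x13+3] := {0x26,0x23,0x58}
query mem[0x11]=0x34, mem[0x20]=0xcf, mem[0x0c]=0x26, mem[0x14]=0x23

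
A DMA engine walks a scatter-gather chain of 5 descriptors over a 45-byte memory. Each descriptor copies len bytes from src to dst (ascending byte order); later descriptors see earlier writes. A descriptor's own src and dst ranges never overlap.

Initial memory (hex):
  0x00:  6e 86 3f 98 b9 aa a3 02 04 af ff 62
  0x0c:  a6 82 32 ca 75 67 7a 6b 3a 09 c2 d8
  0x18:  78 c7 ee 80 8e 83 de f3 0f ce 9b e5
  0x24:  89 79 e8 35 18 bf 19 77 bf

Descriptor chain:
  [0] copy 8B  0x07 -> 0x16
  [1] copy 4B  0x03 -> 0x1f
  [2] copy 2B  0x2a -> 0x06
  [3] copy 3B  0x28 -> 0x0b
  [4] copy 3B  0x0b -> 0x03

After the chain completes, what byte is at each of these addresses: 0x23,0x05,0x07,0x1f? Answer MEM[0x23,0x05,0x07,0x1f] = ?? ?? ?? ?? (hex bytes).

  after D0: wrote 8B at 0x16 = 0204afff62a68232
  after D1: wrote 4B at 0x1f = 98b9aaa3
  after D2: wrote 2B at 0x06 = 1977
  after D3: wrote 3B at 0x0b = 18bf19
  after D4: wrote 3B at 0x03 = 18bf19
query mem[0x23]=0xe5, mem[0x05]=0x19, mem[0x07]=0x77, mem[0x1f]=0x98

MEM[0x23,0x05,0x07,0x1f] = e5 19 77 98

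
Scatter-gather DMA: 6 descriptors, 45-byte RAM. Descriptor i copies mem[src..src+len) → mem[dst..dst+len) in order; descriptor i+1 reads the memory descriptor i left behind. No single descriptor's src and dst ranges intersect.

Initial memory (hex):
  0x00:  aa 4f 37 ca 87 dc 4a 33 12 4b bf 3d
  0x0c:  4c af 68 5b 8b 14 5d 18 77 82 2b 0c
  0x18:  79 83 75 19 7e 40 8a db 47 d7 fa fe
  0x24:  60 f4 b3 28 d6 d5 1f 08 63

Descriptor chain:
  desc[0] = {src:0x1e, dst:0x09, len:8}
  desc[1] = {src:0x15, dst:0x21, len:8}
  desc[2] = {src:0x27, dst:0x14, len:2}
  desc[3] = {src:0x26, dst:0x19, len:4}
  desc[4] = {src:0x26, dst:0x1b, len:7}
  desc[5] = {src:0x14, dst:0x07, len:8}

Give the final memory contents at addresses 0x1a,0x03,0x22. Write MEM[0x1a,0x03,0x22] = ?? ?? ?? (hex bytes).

[0] 0x1e->0x09 len=8 : 8a db 47 d7 fa fe 60 f4
[1] 0x15->0x21 len=8 : 82 2b 0c 79 83 75 19 7e
[2] 0x27->0x14 len=2 : 19 7e
[3] 0x26->0x19 len=4 : 75 19 7e d5
[4] 0x26->0x1b len=7 : 75 19 7e d5 1f 08 63
[5] 0x14->0x07 len=8 : 19 7e 2b 0c 79 75 19 75
query mem[0x1a]=0x19, mem[0x03]=0xca, mem[0x22]=0x2b

MEM[0x1a,0x03,0x22] = 19 ca 2b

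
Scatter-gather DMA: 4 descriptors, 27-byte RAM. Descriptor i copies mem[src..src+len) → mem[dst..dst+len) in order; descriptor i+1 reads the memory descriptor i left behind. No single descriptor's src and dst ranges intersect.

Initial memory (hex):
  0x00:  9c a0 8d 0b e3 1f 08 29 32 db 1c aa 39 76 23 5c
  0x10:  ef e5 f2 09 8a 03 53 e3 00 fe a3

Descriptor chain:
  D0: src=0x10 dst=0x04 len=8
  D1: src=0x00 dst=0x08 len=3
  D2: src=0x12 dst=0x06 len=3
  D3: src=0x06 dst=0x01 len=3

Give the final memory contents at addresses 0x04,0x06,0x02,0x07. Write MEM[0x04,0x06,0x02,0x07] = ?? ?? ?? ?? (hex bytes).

  after D0: wrote 8B at 0x04 = efe5f2098a0353e3
  after D1: wrote 3B at 0x08 = 9ca08d
  after D2: wrote 3B at 0x06 = f2098a
  after D3: wrote 3B at 0x01 = f2098a
query mem[0x04]=0xef, mem[0x06]=0xf2, mem[0x02]=0x09, mem[0x07]=0x09

MEM[0x04,0x06,0x02,0x07] = ef f2 09 09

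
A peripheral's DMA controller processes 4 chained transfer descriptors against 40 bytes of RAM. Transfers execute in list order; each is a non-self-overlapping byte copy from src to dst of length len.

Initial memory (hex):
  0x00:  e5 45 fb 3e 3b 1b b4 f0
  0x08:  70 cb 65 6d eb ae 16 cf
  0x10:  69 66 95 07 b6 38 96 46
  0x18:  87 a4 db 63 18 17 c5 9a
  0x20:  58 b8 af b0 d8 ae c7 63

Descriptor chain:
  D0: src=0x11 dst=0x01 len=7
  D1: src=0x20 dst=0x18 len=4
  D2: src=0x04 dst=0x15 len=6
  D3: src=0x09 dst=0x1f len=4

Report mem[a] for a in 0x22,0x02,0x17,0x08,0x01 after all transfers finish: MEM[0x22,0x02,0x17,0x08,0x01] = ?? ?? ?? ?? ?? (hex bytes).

D0: mem[0x01..0x07] <- [66 95 07 b6 38 96 46]
D1: mem[0x18..0x1b] <- [58 b8 af b0]
D2: mem[0x15..0x1a] <- [b6 38 96 46 70 cb]
D3: mem[0x1f..0x22] <- [cb 65 6d eb]
query mem[0x22]=0xeb, mem[0x02]=0x95, mem[0x17]=0x96, mem[0x08]=0x70, mem[0x01]=0x66

MEM[0x22,0x02,0x17,0x08,0x01] = eb 95 96 70 66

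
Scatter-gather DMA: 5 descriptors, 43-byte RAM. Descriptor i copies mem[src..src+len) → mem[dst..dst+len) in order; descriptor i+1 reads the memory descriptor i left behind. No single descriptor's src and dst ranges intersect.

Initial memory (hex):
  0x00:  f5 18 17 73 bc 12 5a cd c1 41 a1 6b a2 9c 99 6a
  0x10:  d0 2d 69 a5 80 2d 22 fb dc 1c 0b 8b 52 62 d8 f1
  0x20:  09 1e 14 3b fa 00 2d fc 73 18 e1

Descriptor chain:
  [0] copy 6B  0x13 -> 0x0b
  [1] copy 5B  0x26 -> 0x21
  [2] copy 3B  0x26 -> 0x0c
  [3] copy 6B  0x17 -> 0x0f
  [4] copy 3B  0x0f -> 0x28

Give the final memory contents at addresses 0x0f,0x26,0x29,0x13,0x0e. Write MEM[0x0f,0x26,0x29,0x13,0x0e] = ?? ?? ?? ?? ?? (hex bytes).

MEM[0x0f,0x26,0x29,0x13,0x0e] = fb 2d dc 8b 73

[0] 0x13->0x0b len=6 : a5 80 2d 22 fb dc
[1] 0x26->0x21 len=5 : 2d fc 73 18 e1
[2] 0x26->0x0c len=3 : 2d fc 73
[3] 0x17->0x0f len=6 : fb dc 1c 0b 8b 52
[4] 0x0f->0x28 len=3 : fb dc 1c
query mem[0x0f]=0xfb, mem[0x26]=0x2d, mem[0x29]=0xdc, mem[0x13]=0x8b, mem[0x0e]=0x73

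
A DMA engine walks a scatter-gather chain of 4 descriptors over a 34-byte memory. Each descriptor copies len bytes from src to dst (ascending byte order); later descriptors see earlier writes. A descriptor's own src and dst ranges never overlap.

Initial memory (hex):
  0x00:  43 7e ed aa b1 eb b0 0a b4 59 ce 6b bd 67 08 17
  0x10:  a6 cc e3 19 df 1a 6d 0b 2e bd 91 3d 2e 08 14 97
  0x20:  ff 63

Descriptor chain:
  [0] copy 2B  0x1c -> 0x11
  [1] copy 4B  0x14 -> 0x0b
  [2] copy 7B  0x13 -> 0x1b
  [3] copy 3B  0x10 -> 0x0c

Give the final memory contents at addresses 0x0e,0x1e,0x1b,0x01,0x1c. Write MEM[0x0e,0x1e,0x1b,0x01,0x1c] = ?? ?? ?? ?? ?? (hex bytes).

MEM[0x0e,0x1e,0x1b,0x01,0x1c] = 08 6d 19 7e df

  after D0: wrote 2B at 0x11 = 2e08
  after D1: wrote 4B at 0x0b = df1a6d0b
  after D2: wrote 7B at 0x1b = 19df1a6d0b2ebd
  after D3: wrote 3B at 0x0c = a62e08
query mem[0x0e]=0x08, mem[0x1e]=0x6d, mem[0x1b]=0x19, mem[0x01]=0x7e, mem[0x1c]=0xdf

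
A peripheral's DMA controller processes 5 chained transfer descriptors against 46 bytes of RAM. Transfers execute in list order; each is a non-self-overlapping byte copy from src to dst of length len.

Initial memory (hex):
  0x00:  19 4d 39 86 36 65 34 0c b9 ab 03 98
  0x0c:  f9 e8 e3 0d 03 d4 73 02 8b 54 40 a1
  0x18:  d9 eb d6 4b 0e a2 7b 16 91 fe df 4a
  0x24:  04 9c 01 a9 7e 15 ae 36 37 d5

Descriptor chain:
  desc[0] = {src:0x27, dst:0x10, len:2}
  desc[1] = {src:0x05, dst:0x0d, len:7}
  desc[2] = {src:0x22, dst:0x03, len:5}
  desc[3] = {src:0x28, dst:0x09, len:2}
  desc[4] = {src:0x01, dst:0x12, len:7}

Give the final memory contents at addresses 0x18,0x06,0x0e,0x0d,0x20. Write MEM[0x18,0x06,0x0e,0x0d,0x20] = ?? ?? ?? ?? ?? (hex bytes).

[0] 0x27->0x10 len=2 : a9 7e
[1] 0x05->0x0d len=7 : 65 34 0c b9 ab 03 98
[2] 0x22->0x03 len=5 : df 4a 04 9c 01
[3] 0x28->0x09 len=2 : 7e 15
[4] 0x01->0x12 len=7 : 4d 39 df 4a 04 9c 01
query mem[0x18]=0x01, mem[0x06]=0x9c, mem[0x0e]=0x34, mem[0x0d]=0x65, mem[0x20]=0x91

MEM[0x18,0x06,0x0e,0x0d,0x20] = 01 9c 34 65 91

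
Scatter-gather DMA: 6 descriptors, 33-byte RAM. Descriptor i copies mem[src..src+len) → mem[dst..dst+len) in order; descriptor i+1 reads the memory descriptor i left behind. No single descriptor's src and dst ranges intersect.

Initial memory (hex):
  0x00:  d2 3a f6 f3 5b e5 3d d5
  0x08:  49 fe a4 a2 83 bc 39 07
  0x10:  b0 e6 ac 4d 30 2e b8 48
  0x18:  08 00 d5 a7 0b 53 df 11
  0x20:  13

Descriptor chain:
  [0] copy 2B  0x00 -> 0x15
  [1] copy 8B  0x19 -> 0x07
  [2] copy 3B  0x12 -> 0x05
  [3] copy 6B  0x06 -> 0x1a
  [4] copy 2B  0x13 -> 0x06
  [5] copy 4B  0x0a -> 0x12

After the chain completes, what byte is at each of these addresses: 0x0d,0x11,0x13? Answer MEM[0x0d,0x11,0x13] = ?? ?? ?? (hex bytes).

[0] 0x00->0x15 len=2 : d2 3a
[1] 0x19->0x07 len=8 : 00 d5 a7 0b 53 df 11 13
[2] 0x12->0x05 len=3 : ac 4d 30
[3] 0x06->0x1a len=6 : 4d 30 d5 a7 0b 53
[4] 0x13->0x06 len=2 : 4d 30
[5] 0x0a->0x12 len=4 : 0b 53 df 11
query mem[0x0d]=0x11, mem[0x11]=0xe6, mem[0x13]=0x53

MEM[0x0d,0x11,0x13] = 11 e6 53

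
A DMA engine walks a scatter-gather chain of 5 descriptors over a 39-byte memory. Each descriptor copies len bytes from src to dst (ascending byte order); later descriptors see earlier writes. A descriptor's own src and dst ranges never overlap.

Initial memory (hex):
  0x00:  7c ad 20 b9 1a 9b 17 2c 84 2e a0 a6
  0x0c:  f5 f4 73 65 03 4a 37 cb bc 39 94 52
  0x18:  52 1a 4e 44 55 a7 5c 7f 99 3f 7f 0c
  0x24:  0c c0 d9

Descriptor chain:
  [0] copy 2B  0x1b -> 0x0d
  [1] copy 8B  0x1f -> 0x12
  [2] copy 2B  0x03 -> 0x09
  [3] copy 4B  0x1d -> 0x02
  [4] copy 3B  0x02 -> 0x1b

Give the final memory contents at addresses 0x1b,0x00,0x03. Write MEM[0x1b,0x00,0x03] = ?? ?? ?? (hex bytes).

#0 dst[0x0d+2] := {0x44,0x55}
#1 dst[0x12+8] := {0x7f,0x99,0x3f,0x7f,0x0c,0x0c,0xc0,0xd9}
#2 dst[0x09+2] := {0xb9,0x1a}
#3 dst[0x02+4] := {0xa7,0x5c,0x7f,0x99}
#4 dst[0x1b+3] := {0xa7,0x5c,0x7f}
query mem[0x1b]=0xa7, mem[0x00]=0x7c, mem[0x03]=0x5c

MEM[0x1b,0x00,0x03] = a7 7c 5c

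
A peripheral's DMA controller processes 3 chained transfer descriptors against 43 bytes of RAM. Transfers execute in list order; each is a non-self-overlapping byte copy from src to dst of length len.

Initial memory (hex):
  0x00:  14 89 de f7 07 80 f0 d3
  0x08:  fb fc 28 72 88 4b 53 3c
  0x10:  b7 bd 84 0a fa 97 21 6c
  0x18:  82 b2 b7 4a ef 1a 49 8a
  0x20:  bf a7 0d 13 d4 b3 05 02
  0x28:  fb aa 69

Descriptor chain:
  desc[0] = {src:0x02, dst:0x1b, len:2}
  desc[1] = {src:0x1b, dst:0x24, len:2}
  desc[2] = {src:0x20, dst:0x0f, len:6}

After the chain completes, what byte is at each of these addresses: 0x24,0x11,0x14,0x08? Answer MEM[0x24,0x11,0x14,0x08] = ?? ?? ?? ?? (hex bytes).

MEM[0x24,0x11,0x14,0x08] = de 0d f7 fb

[0] 0x02->0x1b len=2 : de f7
[1] 0x1b->0x24 len=2 : de f7
[2] 0x20->0x0f len=6 : bf a7 0d 13 de f7
query mem[0x24]=0xde, mem[0x11]=0x0d, mem[0x14]=0xf7, mem[0x08]=0xfb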